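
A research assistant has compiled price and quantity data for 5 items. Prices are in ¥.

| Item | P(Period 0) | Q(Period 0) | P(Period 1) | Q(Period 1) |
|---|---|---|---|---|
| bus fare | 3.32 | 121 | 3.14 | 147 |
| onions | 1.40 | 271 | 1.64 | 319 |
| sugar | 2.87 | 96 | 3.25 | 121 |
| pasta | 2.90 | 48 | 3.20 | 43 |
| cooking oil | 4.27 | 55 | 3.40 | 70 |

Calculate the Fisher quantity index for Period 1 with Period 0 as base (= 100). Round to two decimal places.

118.97

Laspeyres component (base-period weights):
ΣP(Period 0)Q(Period 1) = 3.32×147 + 1.40×319 + 2.87×121 + 2.90×43 + 4.27×70 = 488.04 + 446.6 + 347.27 + 124.7 + 298.9 = 1705.51
ΣP(Period 0)Q(Period 0) = 3.32×121 + 1.40×271 + 2.87×96 + 2.90×48 + 4.27×55 = 401.72 + 379.4 + 275.52 + 139.2 + 234.85 = 1430.69
L = 1705.51 / 1430.69 × 100 = 119.2089
Paasche component (current-period weights):
ΣP(Period 1)Q(Period 1) = 3.14×147 + 1.64×319 + 3.25×121 + 3.20×43 + 3.40×70 = 461.58 + 523.16 + 393.25 + 137.6 + 238 = 1753.59
ΣP(Period 1)Q(Period 0) = 3.14×121 + 1.64×271 + 3.25×96 + 3.20×48 + 3.40×55 = 379.94 + 444.44 + 312 + 153.6 + 187 = 1476.98
P = 1753.59 / 1476.98 × 100 = 118.7281
Fisher = √(L × P) = √(119.2089 × 118.7281) = 118.9683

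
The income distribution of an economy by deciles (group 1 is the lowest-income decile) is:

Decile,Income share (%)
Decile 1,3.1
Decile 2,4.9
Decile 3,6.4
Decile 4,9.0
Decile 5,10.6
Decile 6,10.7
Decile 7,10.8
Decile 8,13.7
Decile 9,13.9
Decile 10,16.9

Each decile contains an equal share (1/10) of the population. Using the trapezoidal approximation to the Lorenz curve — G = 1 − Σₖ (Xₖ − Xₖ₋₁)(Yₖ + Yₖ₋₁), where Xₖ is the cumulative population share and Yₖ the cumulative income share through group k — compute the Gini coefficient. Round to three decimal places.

Cumulative income shares Yₖ: 0.0310, 0.0800, 0.1440, 0.2340, 0.3400, 0.4470, 0.5550, 0.6920, 0.8310, 1.0000
Σ (Xₖ−Xₖ₋₁)(Yₖ+Yₖ₋₁) = (1/10)(0.0310+0.0000) + (1/10)(0.0800+0.0310) + (1/10)(0.1440+0.0800) + (1/10)(0.2340+0.1440) + (1/10)(0.3400+0.2340) + (1/10)(0.4470+0.3400) + (1/10)(0.5550+0.4470) + (1/10)(0.6920+0.5550) + (1/10)(0.8310+0.6920) + (1/10)(1.0000+0.8310)
  = 0.0031 + 0.0111 + 0.0224 + 0.0378 + 0.0574 + 0.0787 + 0.1002 + 0.1247 + 0.1523 + 0.1831 = 0.7708
G = 1 − 0.7708 = 0.2292

0.229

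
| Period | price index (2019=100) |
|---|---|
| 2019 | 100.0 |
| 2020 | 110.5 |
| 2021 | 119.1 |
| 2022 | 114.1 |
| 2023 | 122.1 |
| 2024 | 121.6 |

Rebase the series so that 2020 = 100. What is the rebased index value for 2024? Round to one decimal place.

110.0

Rebased(2024) = 121.6 / 110.5 × 100 = 110.0452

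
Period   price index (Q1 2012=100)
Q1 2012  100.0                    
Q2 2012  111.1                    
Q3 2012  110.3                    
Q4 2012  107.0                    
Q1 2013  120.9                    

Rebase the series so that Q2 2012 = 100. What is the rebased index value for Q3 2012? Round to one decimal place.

Rebased(Q3 2012) = 110.3 / 111.1 × 100 = 99.2799

99.3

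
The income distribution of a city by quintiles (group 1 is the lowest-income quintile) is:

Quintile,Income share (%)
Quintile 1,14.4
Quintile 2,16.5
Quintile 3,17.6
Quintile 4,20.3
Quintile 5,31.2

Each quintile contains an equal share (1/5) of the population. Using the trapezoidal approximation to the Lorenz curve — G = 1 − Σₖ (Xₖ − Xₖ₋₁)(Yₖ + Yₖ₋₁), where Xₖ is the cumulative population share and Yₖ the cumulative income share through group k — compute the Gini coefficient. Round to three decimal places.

0.150

Cumulative income shares Yₖ: 0.1440, 0.3090, 0.4850, 0.6880, 1.0000
Σ (Xₖ−Xₖ₋₁)(Yₖ+Yₖ₋₁) = (1/5)(0.1440+0.0000) + (1/5)(0.3090+0.1440) + (1/5)(0.4850+0.3090) + (1/5)(0.6880+0.4850) + (1/5)(1.0000+0.6880)
  = 0.0288 + 0.0906 + 0.1588 + 0.2346 + 0.3376 = 0.8504
G = 1 − 0.8504 = 0.1496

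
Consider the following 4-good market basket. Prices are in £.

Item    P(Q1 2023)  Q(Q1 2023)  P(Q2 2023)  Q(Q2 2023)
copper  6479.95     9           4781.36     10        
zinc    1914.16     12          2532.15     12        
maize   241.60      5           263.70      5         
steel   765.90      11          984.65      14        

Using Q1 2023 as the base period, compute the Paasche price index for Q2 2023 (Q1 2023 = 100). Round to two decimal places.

93.58

Paasche price index uses current-period quantities as weights.
ΣP(Q2 2023)·Q(Q2 2023) = 4781.36×10 + 2532.15×12 + 263.70×5 + 984.65×14 = 47813.6 + 30385.8 + 1318.5 + 13785.1 = 93303
ΣP(Q1 2023)·Q(Q2 2023) = 6479.95×10 + 1914.16×12 + 241.60×5 + 765.90×14 = 64799.5 + 22969.92 + 1208 + 10722.6 = 99700.02
Index = 93303 / 99700.02 × 100 = 93.5837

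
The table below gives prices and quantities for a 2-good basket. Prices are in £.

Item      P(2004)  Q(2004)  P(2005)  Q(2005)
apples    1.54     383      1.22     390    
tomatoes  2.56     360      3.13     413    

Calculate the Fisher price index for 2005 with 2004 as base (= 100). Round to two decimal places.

106.07

Laspeyres component (base-period weights):
ΣP(2005)Q(2004) = 1.22×383 + 3.13×360 = 467.26 + 1126.8 = 1594.06
ΣP(2004)Q(2004) = 1.54×383 + 2.56×360 = 589.82 + 921.6 = 1511.42
L = 1594.06 / 1511.42 × 100 = 105.4677
Paasche component (current-period weights):
ΣP(2005)Q(2005) = 1.22×390 + 3.13×413 = 475.8 + 1292.69 = 1768.49
ΣP(2004)Q(2005) = 1.54×390 + 2.56×413 = 600.6 + 1057.28 = 1657.88
P = 1768.49 / 1657.88 × 100 = 106.6718
Fisher = √(L × P) = √(105.4677 × 106.6718) = 106.0680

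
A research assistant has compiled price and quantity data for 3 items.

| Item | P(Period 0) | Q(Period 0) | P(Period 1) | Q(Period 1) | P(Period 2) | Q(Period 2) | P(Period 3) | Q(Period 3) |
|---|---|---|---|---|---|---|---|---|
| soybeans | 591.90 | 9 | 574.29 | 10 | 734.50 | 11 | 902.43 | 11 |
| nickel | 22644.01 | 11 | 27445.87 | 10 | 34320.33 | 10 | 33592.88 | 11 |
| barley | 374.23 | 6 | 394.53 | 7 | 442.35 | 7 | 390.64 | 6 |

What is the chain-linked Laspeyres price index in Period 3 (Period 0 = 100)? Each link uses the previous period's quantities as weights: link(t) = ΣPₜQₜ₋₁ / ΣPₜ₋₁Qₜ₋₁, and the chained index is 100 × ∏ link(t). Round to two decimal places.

Link Period 0→Period 1:
ΣP(Period 1)Q(Period 0) = 574.29×9 + 27445.87×11 + 394.53×6 = 5168.61 + 301904.57 + 2367.18 = 309440.36
ΣP(Period 0)Q(Period 0) = 591.90×9 + 22644.01×11 + 374.23×6 = 5327.1 + 249084.11 + 2245.38 = 256656.59
link = 309440.36/256656.59 = 1.205659
Link Period 1→Period 2:
ΣP(Period 2)Q(Period 1) = 734.50×10 + 34320.33×10 + 442.35×7 = 7345 + 343203.3 + 3096.45 = 353644.75
ΣP(Period 1)Q(Period 1) = 574.29×10 + 27445.87×10 + 394.53×7 = 5742.9 + 274458.7 + 2761.71 = 282963.31
link = 353644.75/282963.31 = 1.249790
Link Period 2→Period 3:
ΣP(Period 3)Q(Period 2) = 902.43×11 + 33592.88×10 + 390.64×7 = 9926.73 + 335928.8 + 2734.48 = 348590.01
ΣP(Period 2)Q(Period 2) = 734.50×11 + 34320.33×10 + 442.35×7 = 8079.5 + 343203.3 + 3096.45 = 354379.25
link = 348590.01/354379.25 = 0.983664
Chained index = 100 × 1.205659 × 1.249790 × 0.983664 = 148.2205

148.22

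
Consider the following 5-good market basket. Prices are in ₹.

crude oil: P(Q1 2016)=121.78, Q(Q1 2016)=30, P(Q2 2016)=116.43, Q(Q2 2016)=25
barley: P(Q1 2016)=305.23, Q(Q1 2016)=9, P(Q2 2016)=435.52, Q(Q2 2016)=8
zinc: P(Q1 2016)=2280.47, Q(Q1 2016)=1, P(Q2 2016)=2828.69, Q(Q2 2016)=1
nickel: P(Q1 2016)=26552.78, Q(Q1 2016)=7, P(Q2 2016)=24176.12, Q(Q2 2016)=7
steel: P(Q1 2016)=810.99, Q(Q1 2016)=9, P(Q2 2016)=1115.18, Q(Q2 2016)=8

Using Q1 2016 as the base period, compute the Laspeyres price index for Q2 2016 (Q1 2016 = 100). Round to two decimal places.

Laspeyres price index uses base-period quantities as weights.
ΣP(Q2 2016)·Q(Q1 2016) = 116.43×30 + 435.52×9 + 2828.69×1 + 24176.12×7 + 1115.18×9 = 3492.9 + 3919.68 + 2828.69 + 169232.84 + 10036.62 = 189510.73
ΣP(Q1 2016)·Q(Q1 2016) = 121.78×30 + 305.23×9 + 2280.47×1 + 26552.78×7 + 810.99×9 = 3653.4 + 2747.07 + 2280.47 + 185869.46 + 7298.91 = 201849.31
Index = 189510.73 / 201849.31 × 100 = 93.8872

93.89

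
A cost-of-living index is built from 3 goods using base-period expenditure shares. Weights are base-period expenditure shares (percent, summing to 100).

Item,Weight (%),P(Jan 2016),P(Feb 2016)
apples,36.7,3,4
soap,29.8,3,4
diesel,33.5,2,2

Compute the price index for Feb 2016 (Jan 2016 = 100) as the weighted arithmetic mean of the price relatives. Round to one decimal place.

122.2

apples: 36.7 × (4/3) = 36.7 × 1.333333 = 48.9333
soap: 29.8 × (4/3) = 29.8 × 1.333333 = 39.7333
diesel: 33.5 × (2/2) = 33.5 × 1.000000 = 33.5000
Index = Σ wᵢ·(p₁ᵢ/p₀ᵢ) = 48.9333 + 39.7333 + 33.5000 = 122.1667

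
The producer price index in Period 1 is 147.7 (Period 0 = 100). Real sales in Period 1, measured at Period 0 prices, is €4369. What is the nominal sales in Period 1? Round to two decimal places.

Nominal = Real × (Index/100) = 4369 × (147.7/100)
        = 4369 × 1.477 = 6453.0130

6453.01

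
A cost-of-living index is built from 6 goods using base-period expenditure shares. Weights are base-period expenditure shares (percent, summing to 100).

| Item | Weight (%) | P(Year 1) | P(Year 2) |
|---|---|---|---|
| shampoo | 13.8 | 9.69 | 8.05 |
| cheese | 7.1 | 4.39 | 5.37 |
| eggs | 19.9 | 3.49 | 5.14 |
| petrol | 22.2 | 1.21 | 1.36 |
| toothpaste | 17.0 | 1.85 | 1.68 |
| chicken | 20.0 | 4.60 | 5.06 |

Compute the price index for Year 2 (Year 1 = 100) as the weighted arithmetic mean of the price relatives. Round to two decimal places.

shampoo: 13.8 × (8.05/9.69) = 13.8 × 0.830753 = 11.4644
cheese: 7.1 × (5.37/4.39) = 7.1 × 1.223235 = 8.6850
eggs: 19.9 × (5.14/3.49) = 19.9 × 1.472779 = 29.3083
petrol: 22.2 × (1.36/1.21) = 22.2 × 1.123967 = 24.9521
toothpaste: 17.0 × (1.68/1.85) = 17.0 × 0.908108 = 15.4378
chicken: 20.0 × (5.06/4.60) = 20.0 × 1.100000 = 22.0000
Index = Σ wᵢ·(p₁ᵢ/p₀ᵢ) = 11.4644 + 8.6850 + 29.3083 + 24.9521 + 15.4378 + 22.0000 = 111.8476

111.85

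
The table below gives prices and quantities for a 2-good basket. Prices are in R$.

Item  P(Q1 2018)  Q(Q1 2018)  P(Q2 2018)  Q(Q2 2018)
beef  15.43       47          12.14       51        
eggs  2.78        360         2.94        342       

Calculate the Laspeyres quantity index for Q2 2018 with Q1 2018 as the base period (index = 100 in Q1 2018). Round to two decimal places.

Laspeyres quantity index uses base-period prices as weights.
ΣP(Q1 2018)·Q(Q2 2018) = 15.43×51 + 2.78×342 = 786.93 + 950.76 = 1737.69
ΣP(Q1 2018)·Q(Q1 2018) = 15.43×47 + 2.78×360 = 725.21 + 1000.8 = 1726.01
Index = 1737.69 / 1726.01 × 100 = 100.6767

100.68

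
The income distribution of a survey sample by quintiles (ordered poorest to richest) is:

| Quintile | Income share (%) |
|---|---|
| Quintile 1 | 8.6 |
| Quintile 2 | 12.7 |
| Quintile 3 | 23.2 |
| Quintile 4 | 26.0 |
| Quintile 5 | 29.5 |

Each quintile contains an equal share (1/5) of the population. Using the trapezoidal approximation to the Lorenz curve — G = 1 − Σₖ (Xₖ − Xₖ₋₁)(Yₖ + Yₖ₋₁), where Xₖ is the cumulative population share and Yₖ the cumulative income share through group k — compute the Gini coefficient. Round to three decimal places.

0.220

Cumulative income shares Yₖ: 0.0860, 0.2130, 0.4450, 0.7050, 1.0000
Σ (Xₖ−Xₖ₋₁)(Yₖ+Yₖ₋₁) = (1/5)(0.0860+0.0000) + (1/5)(0.2130+0.0860) + (1/5)(0.4450+0.2130) + (1/5)(0.7050+0.4450) + (1/5)(1.0000+0.7050)
  = 0.0172 + 0.0598 + 0.1316 + 0.2300 + 0.3410 = 0.7796
G = 1 − 0.7796 = 0.2204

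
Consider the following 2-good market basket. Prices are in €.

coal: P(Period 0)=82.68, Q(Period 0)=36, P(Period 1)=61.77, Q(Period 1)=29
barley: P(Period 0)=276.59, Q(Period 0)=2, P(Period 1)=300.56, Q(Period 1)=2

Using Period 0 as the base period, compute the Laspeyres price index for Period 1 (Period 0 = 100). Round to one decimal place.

80.0

Laspeyres price index uses base-period quantities as weights.
ΣP(Period 1)·Q(Period 0) = 61.77×36 + 300.56×2 = 2223.72 + 601.12 = 2824.84
ΣP(Period 0)·Q(Period 0) = 82.68×36 + 276.59×2 = 2976.48 + 553.18 = 3529.66
Index = 2824.84 / 3529.66 × 100 = 80.0315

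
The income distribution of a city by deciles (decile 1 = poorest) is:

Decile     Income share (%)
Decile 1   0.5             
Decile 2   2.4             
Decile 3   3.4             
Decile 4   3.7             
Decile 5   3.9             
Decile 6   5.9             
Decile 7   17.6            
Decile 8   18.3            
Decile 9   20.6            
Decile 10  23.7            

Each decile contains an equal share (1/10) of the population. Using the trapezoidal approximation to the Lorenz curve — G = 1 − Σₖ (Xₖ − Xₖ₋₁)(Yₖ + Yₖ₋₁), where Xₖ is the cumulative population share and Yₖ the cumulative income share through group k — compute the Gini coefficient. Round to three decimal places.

Cumulative income shares Yₖ: 0.0050, 0.0290, 0.0630, 0.1000, 0.1390, 0.1980, 0.3740, 0.5570, 0.7630, 1.0000
Σ (Xₖ−Xₖ₋₁)(Yₖ+Yₖ₋₁) = (1/10)(0.0050+0.0000) + (1/10)(0.0290+0.0050) + (1/10)(0.0630+0.0290) + (1/10)(0.1000+0.0630) + (1/10)(0.1390+0.1000) + (1/10)(0.1980+0.1390) + (1/10)(0.3740+0.1980) + (1/10)(0.5570+0.3740) + (1/10)(0.7630+0.5570) + (1/10)(1.0000+0.7630)
  = 0.0005 + 0.0034 + 0.0092 + 0.0163 + 0.0239 + 0.0337 + 0.0572 + 0.0931 + 0.1320 + 0.1763 = 0.5456
G = 1 − 0.5456 = 0.4544

0.454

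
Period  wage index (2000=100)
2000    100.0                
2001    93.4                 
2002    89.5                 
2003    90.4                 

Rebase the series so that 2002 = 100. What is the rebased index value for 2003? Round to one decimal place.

101.0

Rebased(2003) = 90.4 / 89.5 × 100 = 101.0056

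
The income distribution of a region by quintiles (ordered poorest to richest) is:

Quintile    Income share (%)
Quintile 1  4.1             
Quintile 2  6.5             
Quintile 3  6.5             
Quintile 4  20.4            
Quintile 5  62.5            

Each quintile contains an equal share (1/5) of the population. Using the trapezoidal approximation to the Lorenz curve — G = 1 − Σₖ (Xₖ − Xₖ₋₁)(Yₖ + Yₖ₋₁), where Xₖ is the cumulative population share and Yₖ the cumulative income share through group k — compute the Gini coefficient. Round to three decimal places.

Cumulative income shares Yₖ: 0.0410, 0.1060, 0.1710, 0.3750, 1.0000
Σ (Xₖ−Xₖ₋₁)(Yₖ+Yₖ₋₁) = (1/5)(0.0410+0.0000) + (1/5)(0.1060+0.0410) + (1/5)(0.1710+0.1060) + (1/5)(0.3750+0.1710) + (1/5)(1.0000+0.3750)
  = 0.0082 + 0.0294 + 0.0554 + 0.1092 + 0.2750 = 0.4772
G = 1 − 0.4772 = 0.5228

0.523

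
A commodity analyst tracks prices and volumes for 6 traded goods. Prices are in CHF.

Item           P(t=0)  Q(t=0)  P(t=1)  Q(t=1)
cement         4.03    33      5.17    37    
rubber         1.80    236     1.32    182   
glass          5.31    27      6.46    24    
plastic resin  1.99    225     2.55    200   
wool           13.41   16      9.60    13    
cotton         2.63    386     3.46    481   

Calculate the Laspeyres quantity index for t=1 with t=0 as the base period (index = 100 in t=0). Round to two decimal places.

102.64

Laspeyres quantity index uses base-period prices as weights.
ΣP(t=0)·Q(t=1) = 4.03×37 + 1.80×182 + 5.31×24 + 1.99×200 + 13.41×13 + 2.63×481 = 149.11 + 327.6 + 127.44 + 398 + 174.33 + 1265.03 = 2441.51
ΣP(t=0)·Q(t=0) = 4.03×33 + 1.80×236 + 5.31×27 + 1.99×225 + 13.41×16 + 2.63×386 = 132.99 + 424.8 + 143.37 + 447.75 + 214.56 + 1015.18 = 2378.65
Index = 2441.51 / 2378.65 × 100 = 102.6427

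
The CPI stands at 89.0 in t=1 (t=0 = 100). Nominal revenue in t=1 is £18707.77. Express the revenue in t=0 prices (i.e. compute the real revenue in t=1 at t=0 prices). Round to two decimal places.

21019.97

Real = Nominal ÷ (Index/100) = 18707.77 ÷ (89.0/100)
     = 18707.77 ÷ 0.890 = 21019.9663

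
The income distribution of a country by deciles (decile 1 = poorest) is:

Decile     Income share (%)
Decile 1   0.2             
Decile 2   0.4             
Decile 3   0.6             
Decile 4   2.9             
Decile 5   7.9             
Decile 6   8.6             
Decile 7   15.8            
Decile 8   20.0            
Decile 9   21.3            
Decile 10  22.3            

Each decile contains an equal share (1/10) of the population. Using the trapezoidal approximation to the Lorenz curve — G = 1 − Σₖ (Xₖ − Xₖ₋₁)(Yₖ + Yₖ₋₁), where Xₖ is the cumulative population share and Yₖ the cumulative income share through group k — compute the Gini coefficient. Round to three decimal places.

Cumulative income shares Yₖ: 0.0020, 0.0060, 0.0120, 0.0410, 0.1200, 0.2060, 0.3640, 0.5640, 0.7770, 1.0000
Σ (Xₖ−Xₖ₋₁)(Yₖ+Yₖ₋₁) = (1/10)(0.0020+0.0000) + (1/10)(0.0060+0.0020) + (1/10)(0.0120+0.0060) + (1/10)(0.0410+0.0120) + (1/10)(0.1200+0.0410) + (1/10)(0.2060+0.1200) + (1/10)(0.3640+0.2060) + (1/10)(0.5640+0.3640) + (1/10)(0.7770+0.5640) + (1/10)(1.0000+0.7770)
  = 0.0002 + 0.0008 + 0.0018 + 0.0053 + 0.0161 + 0.0326 + 0.0570 + 0.0928 + 0.1341 + 0.1777 = 0.5184
G = 1 − 0.5184 = 0.4816

0.482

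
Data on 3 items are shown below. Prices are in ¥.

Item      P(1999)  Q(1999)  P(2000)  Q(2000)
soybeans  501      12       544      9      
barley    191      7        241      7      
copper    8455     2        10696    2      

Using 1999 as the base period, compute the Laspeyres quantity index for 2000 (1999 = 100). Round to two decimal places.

93.80

Laspeyres quantity index uses base-period prices as weights.
ΣP(1999)·Q(2000) = 501×9 + 191×7 + 8455×2 = 4509 + 1337 + 16910 = 22756
ΣP(1999)·Q(1999) = 501×12 + 191×7 + 8455×2 = 6012 + 1337 + 16910 = 24259
Index = 22756 / 24259 × 100 = 93.8044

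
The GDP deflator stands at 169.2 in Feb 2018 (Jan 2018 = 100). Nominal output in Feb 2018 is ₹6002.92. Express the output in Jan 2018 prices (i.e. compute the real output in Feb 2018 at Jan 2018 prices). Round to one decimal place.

3547.8

Real = Nominal ÷ (Index/100) = 6002.92 ÷ (169.2/100)
     = 6002.92 ÷ 1.692 = 3547.8251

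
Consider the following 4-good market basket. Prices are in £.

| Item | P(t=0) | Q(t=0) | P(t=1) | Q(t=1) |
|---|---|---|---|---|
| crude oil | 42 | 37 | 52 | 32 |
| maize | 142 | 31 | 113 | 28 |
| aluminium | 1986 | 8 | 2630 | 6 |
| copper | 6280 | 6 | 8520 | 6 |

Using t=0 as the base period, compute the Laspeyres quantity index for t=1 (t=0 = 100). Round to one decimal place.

92.3

Laspeyres quantity index uses base-period prices as weights.
ΣP(t=0)·Q(t=1) = 42×32 + 142×28 + 1986×6 + 6280×6 = 1344 + 3976 + 11916 + 37680 = 54916
ΣP(t=0)·Q(t=0) = 42×37 + 142×31 + 1986×8 + 6280×6 = 1554 + 4402 + 15888 + 37680 = 59524
Index = 54916 / 59524 × 100 = 92.2586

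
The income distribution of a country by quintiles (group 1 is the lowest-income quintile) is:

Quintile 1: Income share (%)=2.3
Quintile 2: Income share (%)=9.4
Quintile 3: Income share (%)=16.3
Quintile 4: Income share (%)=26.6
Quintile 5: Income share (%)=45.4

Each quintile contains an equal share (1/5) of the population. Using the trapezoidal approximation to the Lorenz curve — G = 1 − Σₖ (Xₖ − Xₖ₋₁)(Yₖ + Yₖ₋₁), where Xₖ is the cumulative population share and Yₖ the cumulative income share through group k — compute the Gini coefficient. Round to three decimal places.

0.414

Cumulative income shares Yₖ: 0.0230, 0.1170, 0.2800, 0.5460, 1.0000
Σ (Xₖ−Xₖ₋₁)(Yₖ+Yₖ₋₁) = (1/5)(0.0230+0.0000) + (1/5)(0.1170+0.0230) + (1/5)(0.2800+0.1170) + (1/5)(0.5460+0.2800) + (1/5)(1.0000+0.5460)
  = 0.0046 + 0.0280 + 0.0794 + 0.1652 + 0.3092 = 0.5864
G = 1 − 0.5864 = 0.4136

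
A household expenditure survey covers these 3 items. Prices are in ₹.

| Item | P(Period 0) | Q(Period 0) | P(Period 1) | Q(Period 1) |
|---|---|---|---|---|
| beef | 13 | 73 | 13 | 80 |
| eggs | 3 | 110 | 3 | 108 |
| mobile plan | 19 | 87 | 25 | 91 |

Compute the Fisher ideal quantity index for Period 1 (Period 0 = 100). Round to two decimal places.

Laspeyres component (base-period weights):
ΣP(Period 0)Q(Period 1) = 13×80 + 3×108 + 19×91 = 1040 + 324 + 1729 = 3093
ΣP(Period 0)Q(Period 0) = 13×73 + 3×110 + 19×87 = 949 + 330 + 1653 = 2932
L = 3093 / 2932 × 100 = 105.4911
Paasche component (current-period weights):
ΣP(Period 1)Q(Period 1) = 13×80 + 3×108 + 25×91 = 1040 + 324 + 2275 = 3639
ΣP(Period 1)Q(Period 0) = 13×73 + 3×110 + 25×87 = 949 + 330 + 2175 = 3454
P = 3639 / 3454 × 100 = 105.3561
Fisher = √(L × P) = √(105.4911 × 105.3561) = 105.4236

105.42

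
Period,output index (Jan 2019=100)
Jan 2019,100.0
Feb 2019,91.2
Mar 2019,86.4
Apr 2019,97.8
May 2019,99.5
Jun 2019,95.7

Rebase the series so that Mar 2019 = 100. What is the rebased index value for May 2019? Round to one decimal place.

115.2

Rebased(May 2019) = 99.5 / 86.4 × 100 = 115.1620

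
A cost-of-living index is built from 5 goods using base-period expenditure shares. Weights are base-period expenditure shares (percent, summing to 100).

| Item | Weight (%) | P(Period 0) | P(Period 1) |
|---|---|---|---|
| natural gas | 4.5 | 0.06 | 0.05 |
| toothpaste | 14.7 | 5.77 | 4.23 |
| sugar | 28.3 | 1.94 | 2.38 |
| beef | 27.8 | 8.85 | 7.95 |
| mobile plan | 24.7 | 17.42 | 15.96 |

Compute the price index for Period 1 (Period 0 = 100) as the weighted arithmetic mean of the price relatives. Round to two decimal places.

96.85

natural gas: 4.5 × (0.05/0.06) = 4.5 × 0.833333 = 3.7500
toothpaste: 14.7 × (4.23/5.77) = 14.7 × 0.733102 = 10.7766
sugar: 28.3 × (2.38/1.94) = 28.3 × 1.226804 = 34.7186
beef: 27.8 × (7.95/8.85) = 27.8 × 0.898305 = 24.9729
mobile plan: 24.7 × (15.96/17.42) = 24.7 × 0.916188 = 22.6299
Index = Σ wᵢ·(p₁ᵢ/p₀ᵢ) = 3.7500 + 10.7766 + 34.7186 + 24.9729 + 22.6299 = 96.8479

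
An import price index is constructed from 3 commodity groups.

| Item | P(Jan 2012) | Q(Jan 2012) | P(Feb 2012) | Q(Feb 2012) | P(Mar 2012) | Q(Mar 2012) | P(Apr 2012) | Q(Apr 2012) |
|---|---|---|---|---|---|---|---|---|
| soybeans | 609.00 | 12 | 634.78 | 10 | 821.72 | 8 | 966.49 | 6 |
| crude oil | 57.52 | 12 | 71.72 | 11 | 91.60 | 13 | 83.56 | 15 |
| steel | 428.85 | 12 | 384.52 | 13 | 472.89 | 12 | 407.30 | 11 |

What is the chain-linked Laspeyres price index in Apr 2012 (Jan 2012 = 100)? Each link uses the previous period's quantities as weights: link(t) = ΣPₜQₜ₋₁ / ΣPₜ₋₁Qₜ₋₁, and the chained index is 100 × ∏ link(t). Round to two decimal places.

128.67

Link Jan 2012→Feb 2012:
ΣP(Feb 2012)Q(Jan 2012) = 634.78×12 + 71.72×12 + 384.52×12 = 7617.36 + 860.64 + 4614.24 = 13092.24
ΣP(Jan 2012)Q(Jan 2012) = 609.00×12 + 57.52×12 + 428.85×12 = 7308 + 690.24 + 5146.2 = 13144.44
link = 13092.24/13144.44 = 0.996029
Link Feb 2012→Mar 2012:
ΣP(Mar 2012)Q(Feb 2012) = 821.72×10 + 91.60×11 + 472.89×13 = 8217.2 + 1007.6 + 6147.57 = 15372.37
ΣP(Feb 2012)Q(Feb 2012) = 634.78×10 + 71.72×11 + 384.52×13 = 6347.8 + 788.92 + 4998.76 = 12135.48
link = 15372.37/12135.48 = 1.266729
Link Mar 2012→Apr 2012:
ΣP(Apr 2012)Q(Mar 2012) = 966.49×8 + 83.56×13 + 407.30×12 = 7731.92 + 1086.28 + 4887.6 = 13705.8
ΣP(Mar 2012)Q(Mar 2012) = 821.72×8 + 91.60×13 + 472.89×12 = 6573.76 + 1190.8 + 5674.68 = 13439.24
link = 13705.8/13439.24 = 1.019834
Chained index = 100 × 0.996029 × 1.266729 × 1.019834 = 128.6724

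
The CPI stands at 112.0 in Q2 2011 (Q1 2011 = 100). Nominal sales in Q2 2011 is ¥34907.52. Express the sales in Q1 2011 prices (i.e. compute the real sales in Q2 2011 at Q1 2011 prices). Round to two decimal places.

31167.43

Real = Nominal ÷ (Index/100) = 34907.52 ÷ (112.0/100)
     = 34907.52 ÷ 1.120 = 31167.4286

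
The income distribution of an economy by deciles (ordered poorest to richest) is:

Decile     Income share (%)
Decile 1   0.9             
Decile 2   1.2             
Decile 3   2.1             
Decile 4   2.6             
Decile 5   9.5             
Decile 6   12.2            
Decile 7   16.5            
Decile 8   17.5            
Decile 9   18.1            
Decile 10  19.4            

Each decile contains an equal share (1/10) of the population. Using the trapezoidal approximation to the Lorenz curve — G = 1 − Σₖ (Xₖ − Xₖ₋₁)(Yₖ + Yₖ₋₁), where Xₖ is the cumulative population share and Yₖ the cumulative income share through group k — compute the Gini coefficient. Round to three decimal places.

0.406

Cumulative income shares Yₖ: 0.0090, 0.0210, 0.0420, 0.0680, 0.1630, 0.2850, 0.4500, 0.6250, 0.8060, 1.0000
Σ (Xₖ−Xₖ₋₁)(Yₖ+Yₖ₋₁) = (1/10)(0.0090+0.0000) + (1/10)(0.0210+0.0090) + (1/10)(0.0420+0.0210) + (1/10)(0.0680+0.0420) + (1/10)(0.1630+0.0680) + (1/10)(0.2850+0.1630) + (1/10)(0.4500+0.2850) + (1/10)(0.6250+0.4500) + (1/10)(0.8060+0.6250) + (1/10)(1.0000+0.8060)
  = 0.0009 + 0.0030 + 0.0063 + 0.0110 + 0.0231 + 0.0448 + 0.0735 + 0.1075 + 0.1431 + 0.1806 = 0.5938
G = 1 − 0.5938 = 0.4062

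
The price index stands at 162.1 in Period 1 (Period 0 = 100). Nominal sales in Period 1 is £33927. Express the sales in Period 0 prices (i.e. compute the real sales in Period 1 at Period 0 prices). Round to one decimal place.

20929.7

Real = Nominal ÷ (Index/100) = 33927 ÷ (162.1/100)
     = 33927 ÷ 1.621 = 20929.6730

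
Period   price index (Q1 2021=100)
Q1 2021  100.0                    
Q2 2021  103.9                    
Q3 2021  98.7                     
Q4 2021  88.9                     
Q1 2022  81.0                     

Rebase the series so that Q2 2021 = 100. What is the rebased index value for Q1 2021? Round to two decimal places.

Rebased(Q1 2021) = 100.0 / 103.9 × 100 = 96.2464

96.25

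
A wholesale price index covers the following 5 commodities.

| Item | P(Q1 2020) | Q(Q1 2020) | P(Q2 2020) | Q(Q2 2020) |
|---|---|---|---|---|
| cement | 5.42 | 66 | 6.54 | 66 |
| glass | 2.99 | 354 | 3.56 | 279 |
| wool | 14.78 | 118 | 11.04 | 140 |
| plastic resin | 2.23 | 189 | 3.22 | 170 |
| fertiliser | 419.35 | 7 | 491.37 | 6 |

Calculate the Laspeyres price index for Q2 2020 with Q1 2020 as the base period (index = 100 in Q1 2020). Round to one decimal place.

Laspeyres price index uses base-period quantities as weights.
ΣP(Q2 2020)·Q(Q1 2020) = 6.54×66 + 3.56×354 + 11.04×118 + 3.22×189 + 491.37×7 = 431.64 + 1260.24 + 1302.72 + 608.58 + 3439.59 = 7042.77
ΣP(Q1 2020)·Q(Q1 2020) = 5.42×66 + 2.99×354 + 14.78×118 + 2.23×189 + 419.35×7 = 357.72 + 1058.46 + 1744.04 + 421.47 + 2935.45 = 6517.14
Index = 7042.77 / 6517.14 × 100 = 108.0653

108.1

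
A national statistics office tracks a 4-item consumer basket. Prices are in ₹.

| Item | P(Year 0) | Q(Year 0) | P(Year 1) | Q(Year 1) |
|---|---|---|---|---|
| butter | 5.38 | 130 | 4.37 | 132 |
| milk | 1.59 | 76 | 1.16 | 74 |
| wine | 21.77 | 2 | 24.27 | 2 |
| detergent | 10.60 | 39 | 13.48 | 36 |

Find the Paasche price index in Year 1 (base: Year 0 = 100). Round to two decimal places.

95.49

Paasche price index uses current-period quantities as weights.
ΣP(Year 1)·Q(Year 1) = 4.37×132 + 1.16×74 + 24.27×2 + 13.48×36 = 576.84 + 85.84 + 48.54 + 485.28 = 1196.5
ΣP(Year 0)·Q(Year 1) = 5.38×132 + 1.59×74 + 21.77×2 + 10.60×36 = 710.16 + 117.66 + 43.54 + 381.6 = 1252.96
Index = 1196.5 / 1252.96 × 100 = 95.4939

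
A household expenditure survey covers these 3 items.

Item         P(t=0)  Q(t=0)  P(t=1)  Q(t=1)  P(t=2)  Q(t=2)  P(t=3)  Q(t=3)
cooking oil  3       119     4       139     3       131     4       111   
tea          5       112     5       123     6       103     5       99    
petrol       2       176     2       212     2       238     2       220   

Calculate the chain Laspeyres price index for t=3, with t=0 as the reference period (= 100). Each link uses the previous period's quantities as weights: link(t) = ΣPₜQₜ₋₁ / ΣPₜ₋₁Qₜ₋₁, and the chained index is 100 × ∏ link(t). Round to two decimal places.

110.32

Link t=0→t=1:
ΣP(t=1)Q(t=0) = 4×119 + 5×112 + 2×176 = 476 + 560 + 352 = 1388
ΣP(t=0)Q(t=0) = 3×119 + 5×112 + 2×176 = 357 + 560 + 352 = 1269
link = 1388/1269 = 1.093775
Link t=1→t=2:
ΣP(t=2)Q(t=1) = 3×139 + 6×123 + 2×212 = 417 + 738 + 424 = 1579
ΣP(t=1)Q(t=1) = 4×139 + 5×123 + 2×212 = 556 + 615 + 424 = 1595
link = 1579/1595 = 0.989969
Link t=2→t=3:
ΣP(t=3)Q(t=2) = 4×131 + 5×103 + 2×238 = 524 + 515 + 476 = 1515
ΣP(t=2)Q(t=2) = 3×131 + 6×103 + 2×238 = 393 + 618 + 476 = 1487
link = 1515/1487 = 1.018830
Chained index = 100 × 1.093775 × 0.989969 × 1.018830 = 110.3192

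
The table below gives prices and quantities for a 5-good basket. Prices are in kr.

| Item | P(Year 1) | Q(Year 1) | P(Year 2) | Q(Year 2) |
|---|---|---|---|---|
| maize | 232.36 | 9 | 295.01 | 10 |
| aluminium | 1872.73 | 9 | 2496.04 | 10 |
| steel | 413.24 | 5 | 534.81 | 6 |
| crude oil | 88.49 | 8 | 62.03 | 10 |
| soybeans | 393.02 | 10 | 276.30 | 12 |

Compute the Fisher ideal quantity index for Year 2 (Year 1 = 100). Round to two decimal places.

113.23

Laspeyres component (base-period weights):
ΣP(Year 1)Q(Year 2) = 232.36×10 + 1872.73×10 + 413.24×6 + 88.49×10 + 393.02×12 = 2323.6 + 18727.3 + 2479.44 + 884.9 + 4716.24 = 29131.48
ΣP(Year 1)Q(Year 1) = 232.36×9 + 1872.73×9 + 413.24×5 + 88.49×8 + 393.02×10 = 2091.24 + 16854.57 + 2066.2 + 707.92 + 3930.2 = 25650.13
L = 29131.48 / 25650.13 × 100 = 113.5724
Paasche component (current-period weights):
ΣP(Year 2)Q(Year 2) = 295.01×10 + 2496.04×10 + 534.81×6 + 62.03×10 + 276.30×12 = 2950.1 + 24960.4 + 3208.86 + 620.3 + 3315.6 = 35055.26
ΣP(Year 2)Q(Year 1) = 295.01×9 + 2496.04×9 + 534.81×5 + 62.03×8 + 276.30×10 = 2655.09 + 22464.36 + 2674.05 + 496.24 + 2763 = 31052.74
P = 35055.26 / 31052.74 × 100 = 112.8894
Fisher = √(L × P) = √(113.5724 × 112.8894) = 113.2304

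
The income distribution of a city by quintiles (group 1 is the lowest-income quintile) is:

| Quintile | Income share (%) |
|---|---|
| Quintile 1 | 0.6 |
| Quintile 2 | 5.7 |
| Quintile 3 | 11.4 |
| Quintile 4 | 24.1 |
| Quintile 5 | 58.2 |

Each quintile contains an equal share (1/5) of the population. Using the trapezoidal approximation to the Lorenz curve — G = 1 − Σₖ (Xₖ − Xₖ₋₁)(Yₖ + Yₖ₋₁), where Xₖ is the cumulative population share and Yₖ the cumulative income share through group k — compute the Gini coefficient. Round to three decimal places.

Cumulative income shares Yₖ: 0.0060, 0.0630, 0.1770, 0.4180, 1.0000
Σ (Xₖ−Xₖ₋₁)(Yₖ+Yₖ₋₁) = (1/5)(0.0060+0.0000) + (1/5)(0.0630+0.0060) + (1/5)(0.1770+0.0630) + (1/5)(0.4180+0.1770) + (1/5)(1.0000+0.4180)
  = 0.0012 + 0.0138 + 0.0480 + 0.1190 + 0.2836 = 0.4656
G = 1 − 0.4656 = 0.5344

0.534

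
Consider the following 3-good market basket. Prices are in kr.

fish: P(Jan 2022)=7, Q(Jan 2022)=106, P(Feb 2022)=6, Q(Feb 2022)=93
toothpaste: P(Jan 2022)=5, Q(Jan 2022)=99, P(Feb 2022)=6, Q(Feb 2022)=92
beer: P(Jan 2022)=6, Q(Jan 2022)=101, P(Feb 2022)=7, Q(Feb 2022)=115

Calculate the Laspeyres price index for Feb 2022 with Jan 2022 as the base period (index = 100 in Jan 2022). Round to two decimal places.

105.10

Laspeyres price index uses base-period quantities as weights.
ΣP(Feb 2022)·Q(Jan 2022) = 6×106 + 6×99 + 7×101 = 636 + 594 + 707 = 1937
ΣP(Jan 2022)·Q(Jan 2022) = 7×106 + 5×99 + 6×101 = 742 + 495 + 606 = 1843
Index = 1937 / 1843 × 100 = 105.1004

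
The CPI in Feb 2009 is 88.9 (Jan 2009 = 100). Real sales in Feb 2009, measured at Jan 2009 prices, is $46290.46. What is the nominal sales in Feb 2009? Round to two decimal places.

41152.22

Nominal = Real × (Index/100) = 46290.46 × (88.9/100)
        = 46290.46 × 0.889 = 41152.2189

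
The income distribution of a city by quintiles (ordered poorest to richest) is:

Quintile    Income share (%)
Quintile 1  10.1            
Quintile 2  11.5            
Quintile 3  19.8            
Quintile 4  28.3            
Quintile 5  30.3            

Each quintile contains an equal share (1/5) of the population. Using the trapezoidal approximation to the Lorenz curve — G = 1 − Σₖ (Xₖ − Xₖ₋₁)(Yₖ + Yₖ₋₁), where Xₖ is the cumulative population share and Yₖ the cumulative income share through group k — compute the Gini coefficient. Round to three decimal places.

0.229

Cumulative income shares Yₖ: 0.1010, 0.2160, 0.4140, 0.6970, 1.0000
Σ (Xₖ−Xₖ₋₁)(Yₖ+Yₖ₋₁) = (1/5)(0.1010+0.0000) + (1/5)(0.2160+0.1010) + (1/5)(0.4140+0.2160) + (1/5)(0.6970+0.4140) + (1/5)(1.0000+0.6970)
  = 0.0202 + 0.0634 + 0.1260 + 0.2222 + 0.3394 = 0.7712
G = 1 − 0.7712 = 0.2288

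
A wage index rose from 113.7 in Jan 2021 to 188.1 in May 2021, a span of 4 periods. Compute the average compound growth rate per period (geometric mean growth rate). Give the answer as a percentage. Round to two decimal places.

13.41%

Growth factor = (188.1/113.7)^(1/4) = (1.654354)^(1/4) = 1.134115
Growth rate = 1.134115 − 1 = 0.134115 = 13.4115%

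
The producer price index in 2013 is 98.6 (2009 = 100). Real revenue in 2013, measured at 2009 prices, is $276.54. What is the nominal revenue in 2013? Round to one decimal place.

272.7

Nominal = Real × (Index/100) = 276.54 × (98.6/100)
        = 276.54 × 0.986 = 272.6684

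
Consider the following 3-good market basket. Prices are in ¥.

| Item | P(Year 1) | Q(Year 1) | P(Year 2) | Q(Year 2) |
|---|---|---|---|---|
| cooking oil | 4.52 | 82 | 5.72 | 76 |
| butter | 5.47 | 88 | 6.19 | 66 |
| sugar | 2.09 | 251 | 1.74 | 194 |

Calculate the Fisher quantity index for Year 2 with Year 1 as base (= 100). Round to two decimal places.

Laspeyres component (base-period weights):
ΣP(Year 1)Q(Year 2) = 4.52×76 + 5.47×66 + 2.09×194 = 343.52 + 361.02 + 405.46 = 1110
ΣP(Year 1)Q(Year 1) = 4.52×82 + 5.47×88 + 2.09×251 = 370.64 + 481.36 + 524.59 = 1376.59
L = 1110 / 1376.59 × 100 = 80.6340
Paasche component (current-period weights):
ΣP(Year 2)Q(Year 2) = 5.72×76 + 6.19×66 + 1.74×194 = 434.72 + 408.54 + 337.56 = 1180.82
ΣP(Year 2)Q(Year 1) = 5.72×82 + 6.19×88 + 1.74×251 = 469.04 + 544.72 + 436.74 = 1450.5
P = 1180.82 / 1450.5 × 100 = 81.4078
Fisher = √(L × P) = √(80.6340 × 81.4078) = 81.0200

81.02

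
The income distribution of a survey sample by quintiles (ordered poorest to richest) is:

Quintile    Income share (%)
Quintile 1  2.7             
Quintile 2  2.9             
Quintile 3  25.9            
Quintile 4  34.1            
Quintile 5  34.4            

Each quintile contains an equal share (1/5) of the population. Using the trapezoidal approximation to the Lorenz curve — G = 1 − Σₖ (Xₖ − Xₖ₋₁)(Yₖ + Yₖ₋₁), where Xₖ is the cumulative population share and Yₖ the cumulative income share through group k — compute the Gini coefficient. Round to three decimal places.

0.378

Cumulative income shares Yₖ: 0.0270, 0.0560, 0.3150, 0.6560, 1.0000
Σ (Xₖ−Xₖ₋₁)(Yₖ+Yₖ₋₁) = (1/5)(0.0270+0.0000) + (1/5)(0.0560+0.0270) + (1/5)(0.3150+0.0560) + (1/5)(0.6560+0.3150) + (1/5)(1.0000+0.6560)
  = 0.0054 + 0.0166 + 0.0742 + 0.1942 + 0.3312 = 0.6216
G = 1 − 0.6216 = 0.3784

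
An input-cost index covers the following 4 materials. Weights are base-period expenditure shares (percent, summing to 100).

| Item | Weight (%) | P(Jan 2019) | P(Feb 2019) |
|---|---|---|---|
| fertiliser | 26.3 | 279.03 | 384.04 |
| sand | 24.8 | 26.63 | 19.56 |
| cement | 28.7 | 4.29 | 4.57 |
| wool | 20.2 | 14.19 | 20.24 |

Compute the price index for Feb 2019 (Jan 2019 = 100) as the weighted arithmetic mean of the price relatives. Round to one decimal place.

113.8

fertiliser: 26.3 × (384.04/279.03) = 26.3 × 1.376339 = 36.1977
sand: 24.8 × (19.56/26.63) = 24.8 × 0.734510 = 18.2158
cement: 28.7 × (4.57/4.29) = 28.7 × 1.065268 = 30.5732
wool: 20.2 × (20.24/14.19) = 20.2 × 1.426357 = 28.8124
Index = Σ wᵢ·(p₁ᵢ/p₀ᵢ) = 36.1977 + 18.2158 + 30.5732 + 28.8124 = 113.7992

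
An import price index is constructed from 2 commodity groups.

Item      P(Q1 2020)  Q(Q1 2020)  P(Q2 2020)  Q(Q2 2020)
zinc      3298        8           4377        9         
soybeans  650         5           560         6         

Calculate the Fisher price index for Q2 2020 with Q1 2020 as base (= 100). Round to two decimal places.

Laspeyres component (base-period weights):
ΣP(Q2 2020)Q(Q1 2020) = 4377×8 + 560×5 = 35016 + 2800 = 37816
ΣP(Q1 2020)Q(Q1 2020) = 3298×8 + 650×5 = 26384 + 3250 = 29634
L = 37816 / 29634 × 100 = 127.6102
Paasche component (current-period weights):
ΣP(Q2 2020)Q(Q2 2020) = 4377×9 + 560×6 = 39393 + 3360 = 42753
ΣP(Q1 2020)Q(Q2 2020) = 3298×9 + 650×6 = 29682 + 3900 = 33582
P = 42753 / 33582 × 100 = 127.3093
Fisher = √(L × P) = √(127.6102 × 127.3093) = 127.4596

127.46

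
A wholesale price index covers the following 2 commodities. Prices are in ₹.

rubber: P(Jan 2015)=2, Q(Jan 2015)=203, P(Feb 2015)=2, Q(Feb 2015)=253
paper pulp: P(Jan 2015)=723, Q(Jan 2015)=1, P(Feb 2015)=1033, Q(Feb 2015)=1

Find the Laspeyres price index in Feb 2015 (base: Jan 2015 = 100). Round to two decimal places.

Laspeyres price index uses base-period quantities as weights.
ΣP(Feb 2015)·Q(Jan 2015) = 2×203 + 1033×1 = 406 + 1033 = 1439
ΣP(Jan 2015)·Q(Jan 2015) = 2×203 + 723×1 = 406 + 723 = 1129
Index = 1439 / 1129 × 100 = 127.4579

127.46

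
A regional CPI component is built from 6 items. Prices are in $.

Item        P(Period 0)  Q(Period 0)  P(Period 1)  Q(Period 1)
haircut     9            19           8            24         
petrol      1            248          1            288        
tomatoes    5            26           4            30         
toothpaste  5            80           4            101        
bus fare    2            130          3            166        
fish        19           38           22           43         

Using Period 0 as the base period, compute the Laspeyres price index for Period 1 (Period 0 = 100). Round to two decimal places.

106.16

Laspeyres price index uses base-period quantities as weights.
ΣP(Period 1)·Q(Period 0) = 8×19 + 1×248 + 4×26 + 4×80 + 3×130 + 22×38 = 152 + 248 + 104 + 320 + 390 + 836 = 2050
ΣP(Period 0)·Q(Period 0) = 9×19 + 1×248 + 5×26 + 5×80 + 2×130 + 19×38 = 171 + 248 + 130 + 400 + 260 + 722 = 1931
Index = 2050 / 1931 × 100 = 106.1626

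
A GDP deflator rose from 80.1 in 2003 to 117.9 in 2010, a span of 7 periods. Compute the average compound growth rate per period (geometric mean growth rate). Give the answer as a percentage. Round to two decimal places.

Growth factor = (117.9/80.1)^(1/7) = (1.471910)^(1/7) = 1.056776
Growth rate = 1.056776 − 1 = 0.056776 = 5.6776%

5.68%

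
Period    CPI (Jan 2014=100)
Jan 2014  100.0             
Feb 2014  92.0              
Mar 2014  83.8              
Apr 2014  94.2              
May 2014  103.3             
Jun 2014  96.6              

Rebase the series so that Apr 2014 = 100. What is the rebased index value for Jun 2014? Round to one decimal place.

102.5

Rebased(Jun 2014) = 96.6 / 94.2 × 100 = 102.5478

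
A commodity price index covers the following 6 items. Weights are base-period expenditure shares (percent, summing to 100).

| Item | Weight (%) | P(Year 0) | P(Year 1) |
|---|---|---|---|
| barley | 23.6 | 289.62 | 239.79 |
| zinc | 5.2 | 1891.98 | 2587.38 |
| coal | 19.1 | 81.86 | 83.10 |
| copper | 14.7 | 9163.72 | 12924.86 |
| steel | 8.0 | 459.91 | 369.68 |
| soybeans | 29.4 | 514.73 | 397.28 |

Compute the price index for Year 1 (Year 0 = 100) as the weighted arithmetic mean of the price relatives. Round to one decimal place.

95.9

barley: 23.6 × (239.79/289.62) = 23.6 × 0.827947 = 19.5395
zinc: 5.2 × (2587.38/1891.98) = 5.2 × 1.367551 = 7.1113
coal: 19.1 × (83.10/81.86) = 19.1 × 1.015148 = 19.3893
copper: 14.7 × (12924.86/9163.72) = 14.7 × 1.410438 = 20.7334
steel: 8.0 × (369.68/459.91) = 8.0 × 0.803809 = 6.4305
soybeans: 29.4 × (397.28/514.73) = 29.4 × 0.771822 = 22.6916
Index = Σ wᵢ·(p₁ᵢ/p₀ᵢ) = 19.5395 + 7.1113 + 19.3893 + 20.7334 + 6.4305 + 22.6916 = 95.8956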